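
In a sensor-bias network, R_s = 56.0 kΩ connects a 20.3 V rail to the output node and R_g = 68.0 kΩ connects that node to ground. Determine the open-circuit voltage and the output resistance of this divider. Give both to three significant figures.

V_th is the open-circuit tap voltage: 20.3 × 68.0/(56.0 + 68.0) = 11.1 V.
With the supply zeroed, R_s and R_g appear in parallel from the tap: R_th = R_s‖R_g = (56.0 × 68.0)/124.0 = 30.7 kΩ.

V_th = 11.1 V, R_th = 30.7 kΩ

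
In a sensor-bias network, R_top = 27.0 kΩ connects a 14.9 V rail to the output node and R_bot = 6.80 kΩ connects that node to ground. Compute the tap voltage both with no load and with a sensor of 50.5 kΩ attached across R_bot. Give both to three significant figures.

Open-circuit: V = 14.9 × 6.80/(27.0 + 6.80) = 3.00 V.
With the load, R_bot becomes R_bot‖R_L = 5.993 kΩ, so V = 14.9 × 5.993/32.99 = 2.71 V.

Unloaded: 3.00 V; loaded: 2.71 V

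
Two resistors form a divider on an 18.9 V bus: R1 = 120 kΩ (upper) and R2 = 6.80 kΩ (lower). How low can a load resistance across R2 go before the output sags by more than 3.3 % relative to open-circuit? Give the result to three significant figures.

Output resistance R_th = R1‖R2 = (120 × 6.80)/126.8 = 6.435 kΩ.
The fractional drop is R_th/(R_th + R_L); requiring this ≤ 0.0330 gives R_L ≥ R_th(1/0.0330 − 1) = 6.435 × 29.30 = 189 kΩ.

R_L(min) ≈ 189 kΩ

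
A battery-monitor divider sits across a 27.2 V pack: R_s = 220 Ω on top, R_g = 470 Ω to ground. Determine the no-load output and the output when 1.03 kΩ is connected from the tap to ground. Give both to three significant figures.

Unloaded: 18.5 V; loaded: 16.2 V

Open-circuit: V = 27.2 × 470/(220 + 470) = 18.5 V.
With the load, R_g becomes R_g‖R_L = 322.7 Ω, so V = 27.2 × 322.7/542.7 = 16.2 V.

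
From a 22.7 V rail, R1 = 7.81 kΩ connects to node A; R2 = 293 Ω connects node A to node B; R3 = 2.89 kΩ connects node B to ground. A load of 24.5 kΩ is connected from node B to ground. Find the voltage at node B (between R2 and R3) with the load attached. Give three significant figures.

At node B, R3 is in parallel with the load: R3‖R_L = 2585 Ω.
Below node A the resistance is R2 + (R3‖R_L) = 2878 Ω, so V_A = 22.7 × 2878/10690 = 6.113 V.
Then V_B = V_A × (R3‖R_L)/(R2 + R3‖R_L) = 6.113 × 2585/2878 = 5.49 V.

V ≈ 5.49 V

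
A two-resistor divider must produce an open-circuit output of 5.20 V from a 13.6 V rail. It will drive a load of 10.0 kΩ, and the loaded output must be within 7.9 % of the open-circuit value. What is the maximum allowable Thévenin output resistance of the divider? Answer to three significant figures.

R_th ≤ 858 Ω

Loading drop = R_th/(R_th + R_L) ≤ 0.0790, so R_th ≤ R_L · ε/(1−ε) = 10.0 kΩ × 0.0790/0.9210 = 858 Ω.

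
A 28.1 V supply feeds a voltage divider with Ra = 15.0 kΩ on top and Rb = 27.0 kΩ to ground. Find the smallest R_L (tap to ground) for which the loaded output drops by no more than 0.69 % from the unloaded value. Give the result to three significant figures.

Output resistance R_th = Ra‖Rb = (15.0 × 27.0)/42.00 = 9.643 kΩ.
The fractional drop is R_th/(R_th + R_L); requiring this ≤ 0.00690 gives R_L ≥ R_th(1/0.00690 − 1) = 9.643 × 143.9 = 1.39 MΩ.

R_L(min) ≈ 1.39 MΩ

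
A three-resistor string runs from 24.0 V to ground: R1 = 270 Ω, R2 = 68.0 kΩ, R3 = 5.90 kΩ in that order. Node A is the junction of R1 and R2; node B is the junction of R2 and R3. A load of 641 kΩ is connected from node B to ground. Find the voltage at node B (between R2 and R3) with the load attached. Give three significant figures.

At node B, R3 is in parallel with the load: R3‖R_L = 5846 Ω.
Below node A the resistance is R2 + (R3‖R_L) = 73850 Ω, so V_A = 24.0 × 73850/74120 = 23.91 V.
Then V_B = V_A × (R3‖R_L)/(R2 + R3‖R_L) = 23.91 × 5846/73850 = 1.89 V.

V ≈ 1.89 V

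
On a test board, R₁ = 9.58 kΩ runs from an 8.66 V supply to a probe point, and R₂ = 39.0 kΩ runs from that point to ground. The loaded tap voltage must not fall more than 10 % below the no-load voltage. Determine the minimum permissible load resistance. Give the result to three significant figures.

R_L(min) ≈ 69.2 kΩ

Output resistance R_th = R₁‖R₂ = (9.58 × 39.0)/48.58 = 7.691 kΩ.
The fractional drop is R_th/(R_th + R_L); requiring this ≤ 0.100 gives R_L ≥ R_th(1/0.100 − 1) = 7.691 × 9.000 = 69.2 kΩ.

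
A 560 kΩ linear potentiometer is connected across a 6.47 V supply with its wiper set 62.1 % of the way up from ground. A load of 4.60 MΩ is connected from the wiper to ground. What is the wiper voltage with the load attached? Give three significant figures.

V ≈ 3.91 V

The wiper splits the pot into (1−α)R = 212.2 kΩ above and αR = 347.8 kΩ below.
Lower section ‖ load = 323.3 kΩ.
V_wiper = 6.47 × 323.3/(212.2 + 323.3) = 3.91 V.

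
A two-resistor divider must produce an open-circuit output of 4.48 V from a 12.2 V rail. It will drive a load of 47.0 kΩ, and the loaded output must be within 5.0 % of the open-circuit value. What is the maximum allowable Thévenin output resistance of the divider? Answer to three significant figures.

Loading drop = R_th/(R_th + R_L) ≤ 0.0500, so R_th ≤ R_L · ε/(1−ε) = 47.0 kΩ × 0.0500/0.9500 = 2.47 kΩ.

R_th ≤ 2.47 kΩ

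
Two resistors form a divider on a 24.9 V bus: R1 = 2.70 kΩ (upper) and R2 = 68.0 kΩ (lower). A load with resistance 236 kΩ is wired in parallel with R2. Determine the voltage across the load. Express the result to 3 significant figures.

V_out ≈ 23.7 V

The load sits in parallel with R2: R2‖R_L = (68.0 × 236) / (68.0 + 236) = 52.79 kΩ.
V_out = 24.9 × 52.79 / (2.70 + 52.79) = 24.9 × 52.79/55.49 = 23.7 V.
(Unloaded it would have been 23.9 V.)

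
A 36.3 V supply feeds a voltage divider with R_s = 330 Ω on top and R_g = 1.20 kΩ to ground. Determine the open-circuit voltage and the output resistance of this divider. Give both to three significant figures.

V_th is the open-circuit tap voltage: 36.3 × 1200/(330 + 1200) = 28.5 V.
With the supply zeroed, R_s and R_g appear in parallel from the tap: R_th = R_s‖R_g = (330 × 1200)/1530 = 259 Ω.

V_th = 28.5 V, R_th = 259 Ω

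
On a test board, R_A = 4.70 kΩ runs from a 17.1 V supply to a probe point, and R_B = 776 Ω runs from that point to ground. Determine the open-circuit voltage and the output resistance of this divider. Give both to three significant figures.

V_th = 2.42 V, R_th = 666 Ω

V_th is the open-circuit tap voltage: 17.1 × 776/(4700 + 776) = 2.42 V.
With the supply zeroed, R_A and R_B appear in parallel from the tap: R_th = R_A‖R_B = (4700 × 776)/5476 = 666 Ω.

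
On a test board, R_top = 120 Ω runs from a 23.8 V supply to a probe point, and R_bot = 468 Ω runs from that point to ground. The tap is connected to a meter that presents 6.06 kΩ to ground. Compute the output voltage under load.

V_out ≈ 18.6 V

The load sits in parallel with R_bot: R_bot‖R_L = (468 × 6060) / (468 + 6060) = 434.4 Ω.
V_out = 23.8 × 434.4 / (120 + 434.4) = 23.8 × 434.4/554.4 = 18.6 V.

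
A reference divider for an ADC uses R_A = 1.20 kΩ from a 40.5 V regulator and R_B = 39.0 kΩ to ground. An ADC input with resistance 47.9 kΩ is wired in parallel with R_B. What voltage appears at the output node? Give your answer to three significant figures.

V_out ≈ 38.4 V

The load sits in parallel with R_B: R_B‖R_L = (39.0 × 47.9) / (39.0 + 47.9) = 21.50 kΩ.
V_out = 40.5 × 21.50 / (1.20 + 21.50) = 40.5 × 21.50/22.70 = 38.4 V.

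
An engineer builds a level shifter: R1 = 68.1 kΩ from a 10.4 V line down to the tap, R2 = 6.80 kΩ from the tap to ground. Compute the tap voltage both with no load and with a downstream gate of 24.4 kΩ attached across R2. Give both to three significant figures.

Unloaded: 0.944 V; loaded: 0.753 V

Open-circuit: V = 10.4 × 6.80/(68.1 + 6.80) = 0.944 V.
With the load, R2 becomes R2‖R_L = 5.318 kΩ, so V = 10.4 × 5.318/73.42 = 0.753 V.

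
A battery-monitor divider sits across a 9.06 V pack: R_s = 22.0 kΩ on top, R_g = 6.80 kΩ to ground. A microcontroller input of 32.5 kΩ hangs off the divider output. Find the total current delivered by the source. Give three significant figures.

R_g‖R_L = 5.623 kΩ, so the source sees R_s + R_g‖R_L = 27.62 kΩ.
I = 9.06 V / 27.62 kΩ = 0.328 mA.

I ≈ 0.328 mA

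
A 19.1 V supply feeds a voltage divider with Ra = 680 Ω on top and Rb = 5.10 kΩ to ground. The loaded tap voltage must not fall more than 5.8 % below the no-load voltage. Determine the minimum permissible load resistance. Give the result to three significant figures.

R_L(min) ≈ 9.74 kΩ

Output resistance R_th = Ra‖Rb = (680 × 5100)/5780 = 600.0 Ω.
The fractional drop is R_th/(R_th + R_L); requiring this ≤ 0.0580 gives R_L ≥ R_th(1/0.0580 − 1) = 600.0 × 16.24 = 9.74 kΩ.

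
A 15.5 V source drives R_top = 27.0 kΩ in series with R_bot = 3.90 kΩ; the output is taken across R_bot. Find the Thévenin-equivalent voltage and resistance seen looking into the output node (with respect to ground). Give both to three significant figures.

V_th is the open-circuit tap voltage: 15.5 × 3.90/(27.0 + 3.90) = 1.96 V.
With the supply zeroed, R_top and R_bot appear in parallel from the tap: R_th = R_top‖R_bot = (27.0 × 3.90)/30.90 = 3.41 kΩ.

V_th = 1.96 V, R_th = 3.41 kΩ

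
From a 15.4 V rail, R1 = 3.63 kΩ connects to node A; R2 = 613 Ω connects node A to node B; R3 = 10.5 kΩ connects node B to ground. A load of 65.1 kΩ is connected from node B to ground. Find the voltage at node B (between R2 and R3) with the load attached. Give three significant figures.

V ≈ 10.5 V

At node B, R3 is in parallel with the load: R3‖R_L = 9042 Ω.
Below node A the resistance is R2 + (R3‖R_L) = 9655 Ω, so V_A = 15.4 × 9655/13280 = 11.19 V.
Then V_B = V_A × (R3‖R_L)/(R2 + R3‖R_L) = 11.19 × 9042/9655 = 10.5 V.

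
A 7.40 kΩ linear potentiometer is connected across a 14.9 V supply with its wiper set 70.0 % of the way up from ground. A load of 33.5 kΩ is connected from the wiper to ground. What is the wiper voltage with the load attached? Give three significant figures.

The wiper splits the pot into (1−α)R = 2.220 kΩ above and αR = 5.180 kΩ below.
Lower section ‖ load = 4.486 kΩ.
V_wiper = 14.9 × 4.486/(2.220 + 4.486) = 9.97 V.

V ≈ 9.97 V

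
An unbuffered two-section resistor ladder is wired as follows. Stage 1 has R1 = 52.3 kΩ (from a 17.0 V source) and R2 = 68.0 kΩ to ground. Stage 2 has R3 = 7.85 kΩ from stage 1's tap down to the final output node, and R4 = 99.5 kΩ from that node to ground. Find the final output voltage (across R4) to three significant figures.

Stage 2 presents R3+R4 = 107.3 kΩ as a load on stage 1's tap.
Stage 1's lower leg becomes R2‖(R3+R4) = 41.63 kΩ, so V_mid = 17.0 × 41.63/93.93 = 7.534 V.
Stage 2 is itself unloaded: V_out = V_mid × R4/(R3+R4) = 7.534 × 99.5/107.3 = 6.98 V.

V_out ≈ 6.98 V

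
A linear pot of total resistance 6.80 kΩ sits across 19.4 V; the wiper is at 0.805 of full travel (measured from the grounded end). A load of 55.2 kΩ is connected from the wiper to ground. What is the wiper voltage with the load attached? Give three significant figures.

The wiper splits the pot into (1−α)R = 1.326 kΩ above and αR = 5.474 kΩ below.
Lower section ‖ load = 4.980 kΩ.
V_wiper = 19.4 × 4.980/(1.326 + 4.980) = 15.3 V.

V ≈ 15.3 V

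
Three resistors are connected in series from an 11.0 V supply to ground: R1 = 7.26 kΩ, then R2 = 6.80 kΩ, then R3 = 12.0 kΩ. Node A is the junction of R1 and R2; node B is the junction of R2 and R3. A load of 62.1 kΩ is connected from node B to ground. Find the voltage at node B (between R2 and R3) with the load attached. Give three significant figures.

At node B, R3 is in parallel with the load: R3‖R_L = 10.06 kΩ.
Below node A the resistance is R2 + (R3‖R_L) = 16.86 kΩ, so V_A = 11.0 × 16.86/24.12 = 7.689 V.
Then V_B = V_A × (R3‖R_L)/(R2 + R3‖R_L) = 7.689 × 10.06/16.86 = 4.59 V.

V ≈ 4.59 V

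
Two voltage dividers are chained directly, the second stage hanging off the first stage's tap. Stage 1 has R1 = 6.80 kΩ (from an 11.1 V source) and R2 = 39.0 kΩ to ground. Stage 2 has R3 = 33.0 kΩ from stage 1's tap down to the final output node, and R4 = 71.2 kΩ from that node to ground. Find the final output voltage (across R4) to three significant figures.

V_out ≈ 6.12 V

Stage 2 presents R3+R4 = 104.2 kΩ as a load on stage 1's tap.
Stage 1's lower leg becomes R2‖(R3+R4) = 28.38 kΩ, so V_mid = 11.1 × 28.38/35.18 = 8.954 V.
Stage 2 is itself unloaded: V_out = V_mid × R4/(R3+R4) = 8.954 × 71.2/104.2 = 6.12 V.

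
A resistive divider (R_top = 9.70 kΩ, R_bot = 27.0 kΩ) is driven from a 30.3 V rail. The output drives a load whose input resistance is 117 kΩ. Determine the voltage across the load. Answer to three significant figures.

V_out ≈ 21.0 V

The load sits in parallel with R_bot: R_bot‖R_L = (27.0 × 117) / (27.0 + 117) = 21.94 kΩ.
V_out = 30.3 × 21.94 / (9.70 + 21.94) = 30.3 × 21.94/31.64 = 21.0 V.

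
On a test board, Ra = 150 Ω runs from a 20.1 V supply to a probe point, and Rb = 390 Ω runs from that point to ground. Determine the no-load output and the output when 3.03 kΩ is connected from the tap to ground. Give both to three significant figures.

Unloaded: 14.5 V; loaded: 14.0 V

Open-circuit: V = 20.1 × 390/(150 + 390) = 14.5 V.
With the load, Rb becomes Rb‖R_L = 345.5 Ω, so V = 20.1 × 345.5/495.5 = 14.0 V.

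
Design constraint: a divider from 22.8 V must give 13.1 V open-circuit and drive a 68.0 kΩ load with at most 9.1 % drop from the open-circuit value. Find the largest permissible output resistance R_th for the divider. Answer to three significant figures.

R_th ≤ 6.81 kΩ

Loading drop = R_th/(R_th + R_L) ≤ 0.0910, so R_th ≤ R_L · ε/(1−ε) = 68.0 kΩ × 0.0910/0.9090 = 6.81 kΩ.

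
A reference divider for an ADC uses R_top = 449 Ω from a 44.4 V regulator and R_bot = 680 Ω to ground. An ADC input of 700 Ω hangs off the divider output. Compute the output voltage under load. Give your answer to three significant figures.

The load sits in parallel with R_bot: R_bot‖R_L = (680 × 700) / (680 + 700) = 344.9 Ω.
V_out = 44.4 × 344.9 / (449 + 344.9) = 44.4 × 344.9/793.9 = 19.3 V.

V_out ≈ 19.3 V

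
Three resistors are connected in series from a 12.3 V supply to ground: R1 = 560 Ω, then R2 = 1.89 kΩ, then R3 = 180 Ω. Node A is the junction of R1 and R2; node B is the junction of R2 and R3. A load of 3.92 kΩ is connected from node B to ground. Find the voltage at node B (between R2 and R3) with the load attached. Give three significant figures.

At node B, R3 is in parallel with the load: R3‖R_L = 172.1 Ω.
Below node A the resistance is R2 + (R3‖R_L) = 2062 Ω, so V_A = 12.3 × 2062/2622 = 9.673 V.
Then V_B = V_A × (R3‖R_L)/(R2 + R3‖R_L) = 9.673 × 172.1/2062 = 0.807 V.

V ≈ 0.807 V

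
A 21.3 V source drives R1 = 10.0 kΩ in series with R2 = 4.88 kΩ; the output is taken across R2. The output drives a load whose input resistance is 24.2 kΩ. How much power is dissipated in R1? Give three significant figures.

P ≈ 22.9 mW

Total resistance from the source is R1 + (R2‖R_L) = 14.06 kΩ, so I = 21.3/14.06 kΩ = 1.515 mA.
P = I²·R1 = (1.515 mA)² × 10.0 kΩ = 22.9 mW.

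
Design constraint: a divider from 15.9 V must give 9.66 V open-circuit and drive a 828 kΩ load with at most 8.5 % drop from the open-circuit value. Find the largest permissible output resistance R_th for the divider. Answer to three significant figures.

Loading drop = R_th/(R_th + R_L) ≤ 0.0850, so R_th ≤ R_L · ε/(1−ε) = 828 kΩ × 0.0850/0.9150 = 76.9 kΩ.
(Any R1, R2 with R2/(R1+R2) = 0.608 and R1‖R2 ≤ 76.9 kΩ will meet the spec.)

R_th ≤ 76.9 kΩ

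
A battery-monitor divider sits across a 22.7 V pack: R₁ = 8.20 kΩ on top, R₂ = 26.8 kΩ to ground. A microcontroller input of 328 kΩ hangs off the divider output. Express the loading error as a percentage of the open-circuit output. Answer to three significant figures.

The divider's output (Thévenin) resistance is R₁‖R₂ = 6.279 kΩ.
Fractional drop under load = R_th/(R_th + R_L) = 6.279 / (6.279 + 328) = 0.01878.
So the output falls by 1.88 %.

1.88 %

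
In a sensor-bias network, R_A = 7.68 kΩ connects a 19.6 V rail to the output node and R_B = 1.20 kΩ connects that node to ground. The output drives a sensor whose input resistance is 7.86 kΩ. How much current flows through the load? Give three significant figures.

R_B‖R_L = 1.041 kΩ; V_out = 19.6 × 1.041/8.721 = 2.340 V.
I_L = V_out / R_L = 2.340 / 7.86 kΩ = 0.298 mA.

I_L ≈ 0.298 mA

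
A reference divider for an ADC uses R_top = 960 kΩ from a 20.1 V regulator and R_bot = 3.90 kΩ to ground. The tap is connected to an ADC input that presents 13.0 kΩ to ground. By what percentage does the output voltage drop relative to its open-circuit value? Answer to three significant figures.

Unloaded V = 20.1 × 3.90/963.9 = 0.08133 V.
Loaded: R_bot‖R_L = 3.000 kΩ, giving V = 20.1 × 3.000/963.0 = 0.06262 V.
Drop = (0.08133 − 0.06262) / 0.08133 = 23.0 %.

23.0 %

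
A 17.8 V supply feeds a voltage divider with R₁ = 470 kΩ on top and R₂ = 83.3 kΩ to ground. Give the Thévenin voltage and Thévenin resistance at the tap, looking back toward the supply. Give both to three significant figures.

V_th is the open-circuit tap voltage: 17.8 × 83.3/(470 + 83.3) = 2.68 V.
With the supply zeroed, R₁ and R₂ appear in parallel from the tap: R_th = R₁‖R₂ = (470 × 83.3)/553.3 = 70.8 kΩ.

V_th = 2.68 V, R_th = 70.8 kΩ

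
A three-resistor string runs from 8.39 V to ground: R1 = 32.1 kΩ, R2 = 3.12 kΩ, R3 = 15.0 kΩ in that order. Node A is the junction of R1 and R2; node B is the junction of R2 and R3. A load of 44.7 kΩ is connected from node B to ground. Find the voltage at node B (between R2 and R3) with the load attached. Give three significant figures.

V ≈ 2.03 V

At node B, R3 is in parallel with the load: R3‖R_L = 11.23 kΩ.
Below node A the resistance is R2 + (R3‖R_L) = 14.35 kΩ, so V_A = 8.39 × 14.35/46.45 = 2.592 V.
Then V_B = V_A × (R3‖R_L)/(R2 + R3‖R_L) = 2.592 × 11.23/14.35 = 2.03 V.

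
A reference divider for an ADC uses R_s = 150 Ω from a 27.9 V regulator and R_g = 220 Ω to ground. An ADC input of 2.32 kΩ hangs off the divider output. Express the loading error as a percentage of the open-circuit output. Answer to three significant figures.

3.70 %

The divider's output (Thévenin) resistance is R_s‖R_g = 89.19 Ω.
Fractional drop under load = R_th/(R_th + R_L) = 89.19 / (89.19 + 2320) = 0.03702.
So the output falls by 3.70 %.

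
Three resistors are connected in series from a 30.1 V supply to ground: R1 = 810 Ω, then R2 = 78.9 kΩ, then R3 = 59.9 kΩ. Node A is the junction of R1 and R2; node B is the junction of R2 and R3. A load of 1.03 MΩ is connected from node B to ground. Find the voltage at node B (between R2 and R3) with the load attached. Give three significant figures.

At node B, R3 is in parallel with the load: R3‖R_L = 56610 Ω.
Below node A the resistance is R2 + (R3‖R_L) = 135500 Ω, so V_A = 30.1 × 135500/136300 = 29.92 V.
Then V_B = V_A × (R3‖R_L)/(R2 + R3‖R_L) = 29.92 × 56610/135500 = 12.5 V.

V ≈ 12.5 V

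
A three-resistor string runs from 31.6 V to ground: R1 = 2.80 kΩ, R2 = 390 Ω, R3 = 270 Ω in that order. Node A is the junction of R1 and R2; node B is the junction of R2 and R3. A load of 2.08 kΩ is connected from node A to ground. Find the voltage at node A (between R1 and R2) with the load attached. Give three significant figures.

V ≈ 4.80 V

Below node A the series string R2+R3 = 660.0 Ω sits in parallel with the 2080 Ω load: 501.0 Ω.
V_A = 31.6 × 501.0/(2800 + 501.0) = 4.80 V.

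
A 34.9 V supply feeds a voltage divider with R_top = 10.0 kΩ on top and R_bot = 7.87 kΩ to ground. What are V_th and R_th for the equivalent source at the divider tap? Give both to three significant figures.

V_th = 15.4 V, R_th = 4.40 kΩ

V_th is the open-circuit tap voltage: 34.9 × 7.87/(10.0 + 7.87) = 15.4 V.
With the supply zeroed, R_top and R_bot appear in parallel from the tap: R_th = R_top‖R_bot = (10.0 × 7.87)/17.87 = 4.40 kΩ.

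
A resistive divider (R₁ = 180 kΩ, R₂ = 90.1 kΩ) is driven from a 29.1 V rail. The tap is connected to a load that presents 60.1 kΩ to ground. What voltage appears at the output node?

The load sits in parallel with R₂: R₂‖R_L = (90.1 × 60.1) / (90.1 + 60.1) = 36.05 kΩ.
V_out = 29.1 × 36.05 / (180 + 36.05) = 29.1 × 36.05/216.1 = 4.86 V.
(Unloaded it would have been 9.71 V.)

V_out ≈ 4.86 V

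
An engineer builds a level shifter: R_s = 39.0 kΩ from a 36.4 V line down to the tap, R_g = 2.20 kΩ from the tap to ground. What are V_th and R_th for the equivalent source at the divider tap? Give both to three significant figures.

V_th = 1.94 V, R_th = 2.08 kΩ

V_th is the open-circuit tap voltage: 36.4 × 2.20/(39.0 + 2.20) = 1.94 V.
With the supply zeroed, R_s and R_g appear in parallel from the tap: R_th = R_s‖R_g = (39.0 × 2.20)/41.20 = 2.08 kΩ.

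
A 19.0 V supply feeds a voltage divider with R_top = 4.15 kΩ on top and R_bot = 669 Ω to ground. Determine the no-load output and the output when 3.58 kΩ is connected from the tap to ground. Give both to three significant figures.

Open-circuit: V = 19.0 × 669/(4150 + 669) = 2.64 V.
With the load, R_bot becomes R_bot‖R_L = 563.7 Ω, so V = 19.0 × 563.7/4714 = 2.27 V.

Unloaded: 2.64 V; loaded: 2.27 V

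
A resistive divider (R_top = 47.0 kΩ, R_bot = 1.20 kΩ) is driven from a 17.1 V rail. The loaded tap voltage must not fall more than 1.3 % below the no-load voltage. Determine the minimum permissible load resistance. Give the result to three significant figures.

Output resistance R_th = R_top‖R_bot = (47.0 × 1.20)/48.20 = 1.170 kΩ.
The fractional drop is R_th/(R_th + R_L); requiring this ≤ 0.0130 gives R_L ≥ R_th(1/0.0130 − 1) = 1.170 × 75.92 = 88.8 kΩ.

R_L(min) ≈ 88.8 kΩ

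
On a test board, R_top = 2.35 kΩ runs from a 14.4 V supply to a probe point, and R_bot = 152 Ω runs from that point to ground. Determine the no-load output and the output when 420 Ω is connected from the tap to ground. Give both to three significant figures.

Unloaded: 0.875 V; loaded: 0.653 V

Open-circuit: V = 14.4 × 152/(2350 + 152) = 0.875 V.
With the load, R_bot becomes R_bot‖R_L = 111.6 Ω, so V = 14.4 × 111.6/2462 = 0.653 V.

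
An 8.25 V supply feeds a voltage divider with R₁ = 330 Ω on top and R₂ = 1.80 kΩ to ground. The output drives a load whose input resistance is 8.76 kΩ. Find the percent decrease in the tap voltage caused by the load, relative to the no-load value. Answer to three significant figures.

3.09 %

The divider's output (Thévenin) resistance is R₁‖R₂ = 278.9 Ω.
Fractional drop under load = R_th/(R_th + R_L) = 278.9 / (278.9 + 8760) = 0.03085.
So the output falls by 3.09 %.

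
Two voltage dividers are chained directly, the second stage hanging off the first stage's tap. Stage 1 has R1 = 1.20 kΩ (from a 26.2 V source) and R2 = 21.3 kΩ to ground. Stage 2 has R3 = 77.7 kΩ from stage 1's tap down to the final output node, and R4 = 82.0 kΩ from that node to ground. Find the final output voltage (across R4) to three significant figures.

V_out ≈ 12.6 V

Stage 2 presents R3+R4 = 159.7 kΩ as a load on stage 1's tap.
Stage 1's lower leg becomes R2‖(R3+R4) = 18.79 kΩ, so V_mid = 26.2 × 18.79/19.99 = 24.63 V.
Stage 2 is itself unloaded: V_out = V_mid × R4/(R3+R4) = 24.63 × 82.0/159.7 = 12.6 V.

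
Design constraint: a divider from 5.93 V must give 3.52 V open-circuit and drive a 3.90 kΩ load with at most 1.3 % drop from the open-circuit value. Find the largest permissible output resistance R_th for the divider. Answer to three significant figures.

R_th ≤ 51.4 Ω

Loading drop = R_th/(R_th + R_L) ≤ 0.0130, so R_th ≤ R_L · ε/(1−ε) = 3.90 kΩ × 0.0130/0.9870 = 51.4 Ω.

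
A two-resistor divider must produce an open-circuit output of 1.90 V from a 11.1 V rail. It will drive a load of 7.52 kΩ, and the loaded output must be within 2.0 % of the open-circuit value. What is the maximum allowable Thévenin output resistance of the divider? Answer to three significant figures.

Loading drop = R_th/(R_th + R_L) ≤ 0.0200, so R_th ≤ R_L · ε/(1−ε) = 7.52 kΩ × 0.0200/0.9800 = 153 Ω.
(Any R1, R2 with R2/(R1+R2) = 0.171 and R1‖R2 ≤ 153 Ω will meet the spec.)

R_th ≤ 153 Ω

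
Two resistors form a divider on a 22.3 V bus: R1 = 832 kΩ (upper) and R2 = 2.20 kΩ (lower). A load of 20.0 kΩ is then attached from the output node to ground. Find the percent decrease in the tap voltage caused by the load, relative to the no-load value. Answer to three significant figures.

The divider's output (Thévenin) resistance is R1‖R2 = 2.194 kΩ.
Fractional drop under load = R_th/(R_th + R_L) = 2.194 / (2.194 + 20.0) = 0.09886.
So the output falls by 9.89 %.

9.89 %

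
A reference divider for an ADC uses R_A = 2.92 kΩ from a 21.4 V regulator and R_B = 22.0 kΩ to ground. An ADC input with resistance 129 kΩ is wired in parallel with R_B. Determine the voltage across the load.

The load sits in parallel with R_B: R_B‖R_L = (22.0 × 129) / (22.0 + 129) = 18.79 kΩ.
V_out = 21.4 × 18.79 / (2.92 + 18.79) = 21.4 × 18.79/21.71 = 18.5 V.

V_out ≈ 18.5 V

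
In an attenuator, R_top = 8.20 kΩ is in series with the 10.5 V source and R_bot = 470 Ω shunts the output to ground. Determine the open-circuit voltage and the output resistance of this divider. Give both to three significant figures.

V_th is the open-circuit tap voltage: 10.5 × 470/(8200 + 470) = 0.569 V.
With the supply zeroed, R_top and R_bot appear in parallel from the tap: R_th = R_top‖R_bot = (8200 × 470)/8670 = 445 Ω.

V_th = 0.569 V, R_th = 445 Ω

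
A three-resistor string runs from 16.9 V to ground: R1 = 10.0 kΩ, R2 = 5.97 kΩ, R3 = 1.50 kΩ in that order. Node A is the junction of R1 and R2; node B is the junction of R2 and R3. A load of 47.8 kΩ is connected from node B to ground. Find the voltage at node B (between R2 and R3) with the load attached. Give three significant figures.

V ≈ 1.41 V

At node B, R3 is in parallel with the load: R3‖R_L = 1.454 kΩ.
Below node A the resistance is R2 + (R3‖R_L) = 7.424 kΩ, so V_A = 16.9 × 7.424/17.42 = 7.201 V.
Then V_B = V_A × (R3‖R_L)/(R2 + R3‖R_L) = 7.201 × 1.454/7.424 = 1.41 V.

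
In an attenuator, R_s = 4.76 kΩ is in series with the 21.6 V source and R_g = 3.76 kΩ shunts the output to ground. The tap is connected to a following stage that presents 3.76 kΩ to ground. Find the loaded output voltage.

The load sits in parallel with R_g: R_g‖R_L = (3.76 × 3.76) / (3.76 + 3.76) = 1.880 kΩ.
V_out = 21.6 × 1.880 / (4.76 + 1.880) = 21.6 × 1.880/6.640 = 6.12 V.

V_out ≈ 6.12 V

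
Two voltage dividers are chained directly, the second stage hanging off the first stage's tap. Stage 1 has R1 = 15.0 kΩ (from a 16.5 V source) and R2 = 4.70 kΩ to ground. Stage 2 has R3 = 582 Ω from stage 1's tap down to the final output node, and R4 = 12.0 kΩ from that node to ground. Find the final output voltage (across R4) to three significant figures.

V_out ≈ 2.92 V

Stage 2 presents R3+R4 = 12580 Ω as a load on stage 1's tap.
Stage 1's lower leg becomes R2‖(R3+R4) = 3422 Ω, so V_mid = 16.5 × 3422/18420 = 3.065 V.
Stage 2 is itself unloaded: V_out = V_mid × R4/(R3+R4) = 3.065 × 12000/12580 = 2.92 V.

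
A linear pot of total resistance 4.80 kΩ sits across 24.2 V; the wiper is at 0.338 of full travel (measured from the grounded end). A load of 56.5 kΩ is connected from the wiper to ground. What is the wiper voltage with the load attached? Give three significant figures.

V ≈ 8.03 V

The wiper splits the pot into (1−α)R = 3.178 kΩ above and αR = 1.622 kΩ below.
Lower section ‖ load = 1.577 kΩ.
V_wiper = 24.2 × 1.577/(3.178 + 1.577) = 8.03 V.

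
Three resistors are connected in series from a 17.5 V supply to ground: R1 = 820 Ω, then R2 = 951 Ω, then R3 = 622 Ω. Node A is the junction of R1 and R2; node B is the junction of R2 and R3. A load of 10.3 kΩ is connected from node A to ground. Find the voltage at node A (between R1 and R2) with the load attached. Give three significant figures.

V ≈ 10.9 V

Below node A the series string R2+R3 = 1573 Ω sits in parallel with the 10300 Ω load: 1365 Ω.
V_A = 17.5 × 1365/(820 + 1365) = 10.9 V.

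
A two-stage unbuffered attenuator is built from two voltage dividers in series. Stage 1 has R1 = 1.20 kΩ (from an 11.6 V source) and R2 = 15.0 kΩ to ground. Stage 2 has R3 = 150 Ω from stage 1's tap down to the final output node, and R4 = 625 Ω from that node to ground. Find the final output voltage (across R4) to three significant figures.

Stage 2 presents R3+R4 = 775.0 Ω as a load on stage 1's tap.
Stage 1's lower leg becomes R2‖(R3+R4) = 736.9 Ω, so V_mid = 11.6 × 736.9/1937 = 4.413 V.
Stage 2 is itself unloaded: V_out = V_mid × R4/(R3+R4) = 4.413 × 625/775.0 = 3.56 V.

V_out ≈ 3.56 V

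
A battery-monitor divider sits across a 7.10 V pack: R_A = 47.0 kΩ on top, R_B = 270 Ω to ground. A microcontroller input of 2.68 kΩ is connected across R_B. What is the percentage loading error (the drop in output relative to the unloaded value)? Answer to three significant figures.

The divider's output (Thévenin) resistance is R_A‖R_B = 268.5 Ω.
Fractional drop under load = R_th/(R_th + R_L) = 268.5 / (268.5 + 2680) = 0.09105.
So the output falls by 9.11 %.

9.11 %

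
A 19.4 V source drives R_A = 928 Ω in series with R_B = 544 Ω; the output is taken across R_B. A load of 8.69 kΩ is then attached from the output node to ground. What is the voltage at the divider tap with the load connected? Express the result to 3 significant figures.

V_out ≈ 6.90 V

The load sits in parallel with R_B: R_B‖R_L = (544 × 8690) / (544 + 8690) = 512.0 Ω.
V_out = 19.4 × 512.0 / (928 + 512.0) = 19.4 × 512.0/1440 = 6.90 V.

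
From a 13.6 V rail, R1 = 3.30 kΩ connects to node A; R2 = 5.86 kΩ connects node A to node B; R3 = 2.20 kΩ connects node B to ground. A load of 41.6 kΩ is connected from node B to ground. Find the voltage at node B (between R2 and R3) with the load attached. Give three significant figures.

At node B, R3 is in parallel with the load: R3‖R_L = 2.089 kΩ.
Below node A the resistance is R2 + (R3‖R_L) = 7.949 kΩ, so V_A = 13.6 × 7.949/11.25 = 9.610 V.
Then V_B = V_A × (R3‖R_L)/(R2 + R3‖R_L) = 9.610 × 2.089/7.949 = 2.53 V.

V ≈ 2.53 V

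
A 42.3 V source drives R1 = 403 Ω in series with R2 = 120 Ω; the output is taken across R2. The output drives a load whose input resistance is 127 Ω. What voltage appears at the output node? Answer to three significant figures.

The load sits in parallel with R2: R2‖R_L = (120 × 127) / (120 + 127) = 61.70 Ω.
V_out = 42.3 × 61.70 / (403 + 61.70) = 42.3 × 61.70/464.7 = 5.62 V.

V_out ≈ 5.62 V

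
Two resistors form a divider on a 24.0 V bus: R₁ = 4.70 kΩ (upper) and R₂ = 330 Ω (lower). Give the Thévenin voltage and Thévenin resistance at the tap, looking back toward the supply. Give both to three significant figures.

V_th = 1.57 V, R_th = 308 Ω

V_th is the open-circuit tap voltage: 24.0 × 330/(4700 + 330) = 1.57 V.
With the supply zeroed, R₁ and R₂ appear in parallel from the tap: R_th = R₁‖R₂ = (4700 × 330)/5030 = 308 Ω.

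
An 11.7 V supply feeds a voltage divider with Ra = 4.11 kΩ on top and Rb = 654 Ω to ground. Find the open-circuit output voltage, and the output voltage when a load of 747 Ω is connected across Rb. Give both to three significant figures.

Unloaded: 1.61 V; loaded: 0.915 V

Open-circuit: V = 11.7 × 654/(4110 + 654) = 1.61 V.
With the load, Rb becomes Rb‖R_L = 348.7 Ω, so V = 11.7 × 348.7/4459 = 0.915 V.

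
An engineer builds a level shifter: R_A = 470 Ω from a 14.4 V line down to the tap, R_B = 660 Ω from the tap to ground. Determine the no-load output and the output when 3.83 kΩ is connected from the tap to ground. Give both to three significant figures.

Open-circuit: V = 14.4 × 660/(470 + 660) = 8.41 V.
With the load, R_B becomes R_B‖R_L = 563.0 Ω, so V = 14.4 × 563.0/1033 = 7.85 V.

Unloaded: 8.41 V; loaded: 7.85 V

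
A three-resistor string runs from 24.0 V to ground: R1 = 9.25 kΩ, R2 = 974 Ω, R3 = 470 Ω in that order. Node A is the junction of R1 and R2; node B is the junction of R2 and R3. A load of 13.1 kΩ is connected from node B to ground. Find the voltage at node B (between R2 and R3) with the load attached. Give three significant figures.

V ≈ 1.02 V

At node B, R3 is in parallel with the load: R3‖R_L = 453.7 Ω.
Below node A the resistance is R2 + (R3‖R_L) = 1428 Ω, so V_A = 24.0 × 1428/10680 = 3.209 V.
Then V_B = V_A × (R3‖R_L)/(R2 + R3‖R_L) = 3.209 × 453.7/1428 = 1.02 V.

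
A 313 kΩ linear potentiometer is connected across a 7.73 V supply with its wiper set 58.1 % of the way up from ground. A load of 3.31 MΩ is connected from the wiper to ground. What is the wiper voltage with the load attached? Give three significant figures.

V ≈ 4.39 V

The wiper splits the pot into (1−α)R = 131.1 kΩ above and αR = 181.9 kΩ below.
Lower section ‖ load = 172.4 kΩ.
V_wiper = 7.73 × 172.4/(131.1 + 172.4) = 4.39 V.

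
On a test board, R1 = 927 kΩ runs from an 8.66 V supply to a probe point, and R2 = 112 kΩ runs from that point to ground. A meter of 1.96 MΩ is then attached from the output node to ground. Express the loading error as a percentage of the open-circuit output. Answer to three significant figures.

The divider's output (Thévenin) resistance is R1‖R2 = 99.93 kΩ.
Fractional drop under load = R_th/(R_th + R_L) = 99.93 / (99.93 + 1960) = 0.04851.
So the output falls by 4.85 %.

4.85 %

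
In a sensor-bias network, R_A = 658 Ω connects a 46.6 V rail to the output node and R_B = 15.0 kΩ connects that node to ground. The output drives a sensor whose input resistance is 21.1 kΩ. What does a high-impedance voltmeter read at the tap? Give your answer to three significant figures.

The load sits in parallel with R_B: R_B‖R_L = (15000 × 21100) / (15000 + 21100) = 8767 Ω.
V_out = 46.6 × 8767 / (658 + 8767) = 46.6 × 8767/9425 = 43.3 V.
(Unloaded it would have been 44.6 V.)

V_out ≈ 43.3 V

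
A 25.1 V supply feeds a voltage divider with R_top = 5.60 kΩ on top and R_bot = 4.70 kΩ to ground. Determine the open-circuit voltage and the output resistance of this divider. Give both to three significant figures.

V_th is the open-circuit tap voltage: 25.1 × 4.70/(5.60 + 4.70) = 11.5 V.
With the supply zeroed, R_top and R_bot appear in parallel from the tap: R_th = R_top‖R_bot = (5.60 × 4.70)/10.30 = 2.56 kΩ.

V_th = 11.5 V, R_th = 2.56 kΩ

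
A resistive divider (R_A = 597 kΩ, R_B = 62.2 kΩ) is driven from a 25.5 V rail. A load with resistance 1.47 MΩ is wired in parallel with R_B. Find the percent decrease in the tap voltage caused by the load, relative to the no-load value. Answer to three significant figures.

The divider's output (Thévenin) resistance is R_A‖R_B = 56.33 kΩ.
Fractional drop under load = R_th/(R_th + R_L) = 56.33 / (56.33 + 1470) = 0.03691.
So the output falls by 3.69 %.

3.69 %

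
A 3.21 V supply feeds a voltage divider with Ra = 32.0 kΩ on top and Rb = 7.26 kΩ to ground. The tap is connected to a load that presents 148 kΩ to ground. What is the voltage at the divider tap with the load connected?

V_out ≈ 0.571 V

The load sits in parallel with Rb: Rb‖R_L = (7.26 × 148) / (7.26 + 148) = 6.921 kΩ.
V_out = 3.21 × 6.921 / (32.0 + 6.921) = 3.21 × 6.921/38.92 = 0.571 V.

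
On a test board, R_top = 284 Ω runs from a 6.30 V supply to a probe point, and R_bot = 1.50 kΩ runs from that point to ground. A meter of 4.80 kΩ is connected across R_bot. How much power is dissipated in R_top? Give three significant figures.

Total resistance from the source is R_top + (R_bot‖R_L) = 1427 Ω, so I = 6.30/1427 Ω = 4.415 mA.
P = I²·R_top = (4.415 mA)² × 284 Ω = 5.54 mW.

P ≈ 5.54 mW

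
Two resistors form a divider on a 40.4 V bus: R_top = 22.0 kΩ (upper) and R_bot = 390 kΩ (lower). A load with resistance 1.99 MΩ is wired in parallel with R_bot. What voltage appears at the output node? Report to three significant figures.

The load sits in parallel with R_bot: R_bot‖R_L = (390 × 1990) / (390 + 1990) = 326.1 kΩ.
V_out = 40.4 × 326.1 / (22.0 + 326.1) = 40.4 × 326.1/348.1 = 37.8 V.

V_out ≈ 37.8 V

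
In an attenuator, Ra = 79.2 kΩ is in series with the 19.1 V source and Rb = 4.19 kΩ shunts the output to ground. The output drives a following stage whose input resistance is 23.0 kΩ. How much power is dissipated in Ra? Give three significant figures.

Total resistance from the source is Ra + (Rb‖R_L) = 82.74 kΩ, so I = 19.1/82.74 kΩ = 0.2308 mA.
P = I²·Ra = (0.2308 mA)² × 79.2 kΩ = 4.22 mW.

P ≈ 4.22 mW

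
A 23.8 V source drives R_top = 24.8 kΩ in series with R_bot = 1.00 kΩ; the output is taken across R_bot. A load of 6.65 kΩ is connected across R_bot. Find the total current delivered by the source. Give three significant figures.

R_bot‖R_L = 0.8693 kΩ, so the source sees R_top + R_bot‖R_L = 25.67 kΩ.
I = 23.8 V / 25.67 kΩ = 0.927 mA.

I ≈ 0.927 mA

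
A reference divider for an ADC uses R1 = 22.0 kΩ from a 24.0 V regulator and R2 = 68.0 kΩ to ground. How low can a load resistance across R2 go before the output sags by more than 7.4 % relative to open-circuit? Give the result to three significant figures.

Output resistance R_th = R1‖R2 = (22.0 × 68.0)/90.00 = 16.62 kΩ.
The fractional drop is R_th/(R_th + R_L); requiring this ≤ 0.0740 gives R_L ≥ R_th(1/0.0740 − 1) = 16.62 × 12.51 = 208 kΩ.

R_L(min) ≈ 208 kΩ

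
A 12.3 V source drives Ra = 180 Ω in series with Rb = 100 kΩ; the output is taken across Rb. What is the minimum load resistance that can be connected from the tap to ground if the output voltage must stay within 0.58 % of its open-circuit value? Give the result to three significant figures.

R_L(min) ≈ 30.8 kΩ

Output resistance R_th = Ra‖Rb = (180 × 100000)/100200 = 179.7 Ω.
The fractional drop is R_th/(R_th + R_L); requiring this ≤ 0.00580 gives R_L ≥ R_th(1/0.00580 − 1) = 179.7 × 171.4 = 30.8 kΩ.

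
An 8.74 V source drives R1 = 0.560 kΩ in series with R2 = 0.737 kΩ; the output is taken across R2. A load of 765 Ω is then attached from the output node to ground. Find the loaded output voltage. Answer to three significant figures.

The load sits in parallel with R2: R2‖R_L = (737 × 765) / (737 + 765) = 375.4 Ω.
V_out = 8.74 × 375.4 / (560 + 375.4) = 8.74 × 375.4/935.4 = 3.51 V.
(Unloaded it would have been 4.97 V.)

V_out ≈ 3.51 V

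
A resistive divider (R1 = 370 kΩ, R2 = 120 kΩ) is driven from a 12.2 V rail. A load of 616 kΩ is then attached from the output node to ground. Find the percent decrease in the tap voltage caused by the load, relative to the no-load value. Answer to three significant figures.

12.8 %

The divider's output (Thévenin) resistance is R1‖R2 = 90.61 kΩ.
Fractional drop under load = R_th/(R_th + R_L) = 90.61 / (90.61 + 616) = 0.1282.
So the output falls by 12.8 %.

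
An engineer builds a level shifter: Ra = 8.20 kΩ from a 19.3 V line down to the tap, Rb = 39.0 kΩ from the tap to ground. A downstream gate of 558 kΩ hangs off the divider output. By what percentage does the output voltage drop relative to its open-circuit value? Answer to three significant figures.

1.20 %

The divider's output (Thévenin) resistance is Ra‖Rb = 6.775 kΩ.
Fractional drop under load = R_th/(R_th + R_L) = 6.775 / (6.775 + 558) = 0.01200.
So the output falls by 1.20 %.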